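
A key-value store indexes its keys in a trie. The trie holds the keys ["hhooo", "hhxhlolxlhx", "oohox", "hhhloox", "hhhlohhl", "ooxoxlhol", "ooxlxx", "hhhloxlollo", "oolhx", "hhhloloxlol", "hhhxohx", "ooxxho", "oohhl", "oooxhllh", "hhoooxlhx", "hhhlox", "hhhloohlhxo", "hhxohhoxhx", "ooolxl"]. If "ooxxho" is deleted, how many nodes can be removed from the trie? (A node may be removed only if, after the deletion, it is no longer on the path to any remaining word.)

After clearing the end-marker at "ooxxho", prune upward until reaching a node still needed by another word.
The suffix "xho" (3 nodes) is used only by "ooxxho"; the node for "oox" still has the child "o", so pruning stops there.
Nodes removed: 3

3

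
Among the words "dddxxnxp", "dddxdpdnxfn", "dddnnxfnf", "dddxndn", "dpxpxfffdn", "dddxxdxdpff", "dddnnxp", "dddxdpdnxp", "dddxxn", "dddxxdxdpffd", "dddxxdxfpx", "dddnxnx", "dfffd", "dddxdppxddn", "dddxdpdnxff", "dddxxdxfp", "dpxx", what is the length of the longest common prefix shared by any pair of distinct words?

11

The deepest shared node is where two words last agree before diverging.
e.g. "dddxxdxdpff" and "dddxxdxdpffd" share the prefix "dddxxdxdpff" of length 11; no pair shares a longer one.
Longest shared-prefix length: 11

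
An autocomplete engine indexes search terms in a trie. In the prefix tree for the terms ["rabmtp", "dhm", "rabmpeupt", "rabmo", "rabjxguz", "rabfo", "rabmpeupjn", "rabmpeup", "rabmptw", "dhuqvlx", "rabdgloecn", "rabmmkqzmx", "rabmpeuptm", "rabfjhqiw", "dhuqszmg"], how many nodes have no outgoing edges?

Leaves are exactly the stored words that no other stored word extends.
Those words: "dhm", "dhuqszmg", "dhuqvlx", "rabdgloecn", "rabfjhqiw", "rabfo", "rabjxguz", "rabmmkqzmx", "rabmo", "rabmpeupjn", "rabmpeuptm", "rabmptw", "rabmtp"
Leaf count: 13

13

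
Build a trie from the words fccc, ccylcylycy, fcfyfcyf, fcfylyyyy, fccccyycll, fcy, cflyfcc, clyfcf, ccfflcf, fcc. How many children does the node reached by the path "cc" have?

Follow the path "cc" to its node, then look at its outgoing edges.
Distinct next characters after "cc": f, y.
That node has 2 child edges.

2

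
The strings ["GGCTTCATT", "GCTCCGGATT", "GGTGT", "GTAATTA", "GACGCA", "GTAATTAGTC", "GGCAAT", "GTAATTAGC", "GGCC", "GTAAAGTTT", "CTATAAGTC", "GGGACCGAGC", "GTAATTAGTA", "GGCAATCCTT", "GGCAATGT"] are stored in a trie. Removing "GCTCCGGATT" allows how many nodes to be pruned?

After clearing the end-marker at "GCTCCGGATT", prune upward until reaching a node still needed by another word.
The suffix "CTCCGGATT" (9 nodes) is used only by "GCTCCGGATT"; the node for "G" still has the child "G", so pruning stops there.
Nodes removed: 9

9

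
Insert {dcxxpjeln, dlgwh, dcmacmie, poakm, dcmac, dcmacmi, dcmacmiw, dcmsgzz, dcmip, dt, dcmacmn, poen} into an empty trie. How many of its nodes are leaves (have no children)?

10

A leaf is a node with no children — equivalently, the end of a word that is not a proper prefix of any other stored word.
Those words: "dcmacmie", "dcmacmiw", "dcmacmn", "dcmip", "dcmsgzz", "dcxxpjeln", "dlgwh", "dt", "poakm", "poen"
Leaf count: 10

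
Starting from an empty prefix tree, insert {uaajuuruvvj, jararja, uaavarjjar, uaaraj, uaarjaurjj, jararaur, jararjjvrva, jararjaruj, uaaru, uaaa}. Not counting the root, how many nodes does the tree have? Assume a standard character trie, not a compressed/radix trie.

47

Count nodes per top-level branch (shared prefixes stored once):
  'j'-branch (jararaur, jararja, jararjaruj, jararjjvrva): 18 nodes
  'u'-branch (uaaa, uaajuuruvvj, uaaraj, uaarjaurjj, uaaru, uaavarjjar): 29 nodes
Sum: 47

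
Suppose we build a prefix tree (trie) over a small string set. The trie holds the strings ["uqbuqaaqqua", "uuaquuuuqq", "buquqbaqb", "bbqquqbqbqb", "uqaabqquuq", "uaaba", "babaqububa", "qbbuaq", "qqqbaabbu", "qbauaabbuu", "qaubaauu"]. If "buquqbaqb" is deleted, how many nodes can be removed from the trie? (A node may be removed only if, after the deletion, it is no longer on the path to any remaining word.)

8

A node on "buquqbaqb"'s path can go only if nothing else ends at it or branches off below it.
The suffix "uquqbaqb" (8 nodes) is used only by "buquqbaqb"; the node for "b" still has the child "b", so pruning stops there.
Nodes removed: 8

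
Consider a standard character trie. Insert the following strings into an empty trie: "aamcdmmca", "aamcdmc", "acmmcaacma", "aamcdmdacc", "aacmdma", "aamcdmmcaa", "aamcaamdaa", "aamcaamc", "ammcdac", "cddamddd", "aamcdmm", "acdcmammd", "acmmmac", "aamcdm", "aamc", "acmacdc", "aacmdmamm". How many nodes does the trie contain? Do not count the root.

66

Insert word by word; a character creates a node only if that edge doesn't already exist:
  "aamcdmmca" → 9 new (a, a, m, c, d, m, m, c, a)
  "aamcdmc" → prefix "aamcdm" already present; 1 new (c)
  "acmmcaacma" → prefix "a" already present; 9 new (c, m, m, c, a, a, c, m, a)
  "aamcdmdacc" → prefix "aamcdm" already present; 4 new (d, a, c, c)
  "aacmdma" → prefix "aa" already present; 5 new (c, m, d, m, a)
  "aamcdmmcaa" → prefix "aamcdmmca" already present; 1 new (a)
  "aamcaamdaa" → prefix "aamc" already present; 6 new (a, a, m, d, a, a)
  "aamcaamc" → prefix "aamcaam" already present; 1 new (c)
  "ammcdac" → prefix "a" already present; 6 new (m, m, c, d, a, c)
  "cddamddd" → 8 new (c, d, d, a, m, d, d, d)
  "aamcdmm" → prefix "aamcdmm" already present; 0 new (none)
  "acdcmammd" → prefix "ac" already present; 7 new (d, c, m, a, m, m, d)
  "acmmmac" → prefix "acmm" already present; 3 new (m, a, c)
  "aamcdm" → prefix "aamcdm" already present; 0 new (none)
  "aamc" → prefix "aamc" already present; 0 new (none)
  "acmacdc" → prefix "acm" already present; 4 new (a, c, d, c)
  "aacmdmamm" → prefix "aacmdma" already present; 2 new (m, m)
Total nodes = 9 + 1 + 9 + 4 + 5 + 1 + 6 + 1 + 6 + 8 + 0 + 7 + 3 + 0 + 0 + 4 + 2 = 66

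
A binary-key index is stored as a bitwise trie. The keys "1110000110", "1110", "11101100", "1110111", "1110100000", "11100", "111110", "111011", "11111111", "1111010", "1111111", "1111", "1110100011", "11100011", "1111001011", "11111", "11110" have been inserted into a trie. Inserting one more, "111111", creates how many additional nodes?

0

Every character of "111111" already lies on an existing path (it is a prefix of some stored word).
No new nodes are needed: 0.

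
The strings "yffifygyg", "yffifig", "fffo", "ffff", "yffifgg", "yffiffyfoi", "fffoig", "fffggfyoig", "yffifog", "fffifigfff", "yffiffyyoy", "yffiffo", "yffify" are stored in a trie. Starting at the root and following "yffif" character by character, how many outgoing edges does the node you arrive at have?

5

Walk "yffif" from the root, arriving at one node.
Distinct next characters after "yffif": f, g, i, o, y.
That node has 5 child edges.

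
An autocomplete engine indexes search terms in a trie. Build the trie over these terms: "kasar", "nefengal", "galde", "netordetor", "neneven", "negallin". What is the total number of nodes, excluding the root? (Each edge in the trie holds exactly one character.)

For each word, the new-node count is its length minus the longest prefix already in the trie:
  "kasar" → 5 new (k, a, s, a, r)
  "nefengal" → 8 new (n, e, f, e, n, g, a, l)
  "galde" → 5 new (g, a, l, d, e)
  "netordetor" → prefix "ne" already present; 8 new (t, o, r, d, e, t, o, r)
  "neneven" → prefix "ne" already present; 5 new (n, e, v, e, n)
  "negallin" → prefix "ne" already present; 6 new (g, a, l, l, i, n)
Total nodes = 5 + 8 + 5 + 8 + 5 + 6 = 37

37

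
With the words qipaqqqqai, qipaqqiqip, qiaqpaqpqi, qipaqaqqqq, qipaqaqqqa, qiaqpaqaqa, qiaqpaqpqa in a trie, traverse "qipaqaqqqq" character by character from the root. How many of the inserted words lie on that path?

Check each prefix of "qipaqaqqqq" against the stored set — each match is an end-marker on the path.
Prefixes of the query that are stored words: "qipaqaqqqq"
Count: 1

1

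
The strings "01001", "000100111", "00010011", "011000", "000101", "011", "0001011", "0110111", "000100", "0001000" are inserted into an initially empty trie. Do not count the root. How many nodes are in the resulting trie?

Trace insertions, counting only characters that open a new branch:
  "01001" → 5 new (0, 1, 0, 0, 1)
  "000100111" → prefix "0" already present; 8 new (0, 0, 1, 0, 0, 1, 1, 1)
  "00010011" → prefix "00010011" already present; 0 new (none)
  "011000" → prefix "01" already present; 4 new (1, 0, 0, 0)
  "000101" → prefix "00010" already present; 1 new (1)
  "011" → prefix "011" already present; 0 new (none)
  "0001011" → prefix "000101" already present; 1 new (1)
  "0110111" → prefix "0110" already present; 3 new (1, 1, 1)
  "000100" → prefix "000100" already present; 0 new (none)
  "0001000" → prefix "000100" already present; 1 new (0)
Total nodes = 5 + 8 + 0 + 4 + 1 + 0 + 1 + 3 + 0 + 1 = 23

23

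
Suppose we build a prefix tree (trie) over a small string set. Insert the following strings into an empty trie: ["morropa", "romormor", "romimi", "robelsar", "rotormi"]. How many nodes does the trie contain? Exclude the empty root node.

Count nodes per top-level branch (shared prefixes stored once):
  'm'-branch (morropa): 7 nodes
  'r'-branch (robelsar, romimi, romormor, rotormi): 22 nodes
Sum: 29

29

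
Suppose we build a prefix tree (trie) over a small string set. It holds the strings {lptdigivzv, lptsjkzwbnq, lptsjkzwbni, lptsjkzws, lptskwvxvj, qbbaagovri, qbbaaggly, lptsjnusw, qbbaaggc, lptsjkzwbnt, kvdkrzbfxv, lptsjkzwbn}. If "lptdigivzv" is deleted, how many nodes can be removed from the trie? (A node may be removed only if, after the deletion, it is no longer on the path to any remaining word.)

7

A node on "lptdigivzv"'s path can go only if nothing else ends at it or branches off below it.
The suffix "digivzv" (7 nodes) is used only by "lptdigivzv"; the node for "lpt" still has the child "s", so pruning stops there.
Nodes removed: 7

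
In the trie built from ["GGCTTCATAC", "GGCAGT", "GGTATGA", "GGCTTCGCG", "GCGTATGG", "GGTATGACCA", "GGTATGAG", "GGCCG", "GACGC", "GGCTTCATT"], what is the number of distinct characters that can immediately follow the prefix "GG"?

The children of the "GG" node are the distinct next characters among strings starting with "GG".
Distinct next characters after "GG": C, T.
That node has 2 child edges.

2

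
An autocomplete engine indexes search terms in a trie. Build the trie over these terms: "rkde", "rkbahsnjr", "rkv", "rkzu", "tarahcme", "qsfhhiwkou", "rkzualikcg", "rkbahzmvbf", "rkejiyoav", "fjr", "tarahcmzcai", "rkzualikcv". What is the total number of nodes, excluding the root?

Insert word by word; a character creates a node only if that edge doesn't already exist:
  "rkde" → 4 new (r, k, d, e)
  "rkbahsnjr" → prefix "rk" already present; 7 new (b, a, h, s, n, j, r)
  "rkv" → prefix "rk" already present; 1 new (v)
  "rkzu" → prefix "rk" already present; 2 new (z, u)
  "tarahcme" → 8 new (t, a, r, a, h, c, m, e)
  "qsfhhiwkou" → 10 new (q, s, f, h, h, i, w, k, o, u)
  "rkzualikcg" → prefix "rkzu" already present; 6 new (a, l, i, k, c, g)
  "rkbahzmvbf" → prefix "rkbah" already present; 5 new (z, m, v, b, f)
  "rkejiyoav" → prefix "rk" already present; 7 new (e, j, i, y, o, a, v)
  "fjr" → 3 new (f, j, r)
  "tarahcmzcai" → prefix "tarahcm" already present; 4 new (z, c, a, i)
  "rkzualikcv" → prefix "rkzualikc" already present; 1 new (v)
Total nodes = 4 + 7 + 1 + 2 + 8 + 10 + 6 + 5 + 7 + 3 + 4 + 1 = 58

58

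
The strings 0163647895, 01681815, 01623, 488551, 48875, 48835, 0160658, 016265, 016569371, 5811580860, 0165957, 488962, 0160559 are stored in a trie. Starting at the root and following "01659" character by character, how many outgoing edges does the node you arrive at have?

Follow the path "01659" to its node, then look at its outgoing edges.
Distinct next characters after "01659": 5.
That node has 1 child edge.

1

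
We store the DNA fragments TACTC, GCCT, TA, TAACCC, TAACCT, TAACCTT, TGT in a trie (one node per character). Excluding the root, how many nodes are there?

Trace insertions, counting only characters that open a new branch:
  "TACTC" → 5 new (T, A, C, T, C)
  "GCCT" → 4 new (G, C, C, T)
  "TA" → prefix "TA" already present; 0 new (none)
  "TAACCC" → prefix "TA" already present; 4 new (A, C, C, C)
  "TAACCT" → prefix "TAACC" already present; 1 new (T)
  "TAACCTT" → prefix "TAACCT" already present; 1 new (T)
  "TGT" → prefix "T" already present; 2 new (G, T)
Total nodes = 5 + 4 + 0 + 4 + 1 + 1 + 2 = 17

17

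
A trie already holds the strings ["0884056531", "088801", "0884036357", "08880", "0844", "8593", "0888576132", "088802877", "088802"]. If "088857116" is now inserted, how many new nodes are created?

3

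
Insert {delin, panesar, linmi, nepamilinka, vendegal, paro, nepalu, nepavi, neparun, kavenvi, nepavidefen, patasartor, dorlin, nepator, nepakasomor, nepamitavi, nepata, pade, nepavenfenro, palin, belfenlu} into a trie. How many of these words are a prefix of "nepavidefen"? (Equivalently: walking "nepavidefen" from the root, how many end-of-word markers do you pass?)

2

Walk "nepavidefen" from the root; an end-of-word marker is hit whenever a stored word is a prefix of "nepavidefen".
Prefixes of the query that are stored words: "nepavi", "nepavidefen"
Count: 2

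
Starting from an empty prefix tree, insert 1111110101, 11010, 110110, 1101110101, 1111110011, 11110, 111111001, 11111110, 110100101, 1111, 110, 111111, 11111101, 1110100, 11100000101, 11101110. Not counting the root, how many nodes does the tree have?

44

Trace insertions, counting only characters that open a new branch:
  "1111110101" → 10 new (1, 1, 1, 1, 1, 1, 0, 1, 0, 1)
  "11010" → prefix "11" already present; 3 new (0, 1, 0)
  "110110" → prefix "1101" already present; 2 new (1, 0)
  "1101110101" → prefix "11011" already present; 5 new (1, 0, 1, 0, 1)
  "1111110011" → prefix "1111110" already present; 3 new (0, 1, 1)
  "11110" → prefix "1111" already present; 1 new (0)
  "111111001" → prefix "111111001" already present; 0 new (none)
  "11111110" → prefix "111111" already present; 2 new (1, 0)
  "110100101" → prefix "11010" already present; 4 new (0, 1, 0, 1)
  "1111" → prefix "1111" already present; 0 new (none)
  "110" → prefix "110" already present; 0 new (none)
  "111111" → prefix "111111" already present; 0 new (none)
  "11111101" → prefix "11111101" already present; 0 new (none)
  "1110100" → prefix "111" already present; 4 new (0, 1, 0, 0)
  "11100000101" → prefix "1110" already present; 7 new (0, 0, 0, 0, 1, 0, 1)
  "11101110" → prefix "11101" already present; 3 new (1, 1, 0)
Total nodes = 10 + 3 + 2 + 5 + 3 + 1 + 0 + 2 + 4 + 0 + 0 + 0 + 0 + 4 + 7 + 3 = 44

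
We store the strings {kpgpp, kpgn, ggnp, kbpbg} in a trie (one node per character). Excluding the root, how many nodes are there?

14

For each word, the new-node count is its length minus the longest prefix already in the trie:
  "kpgpp" → 5 new (k, p, g, p, p)
  "kpgn" → prefix "kpg" already present; 1 new (n)
  "ggnp" → 4 new (g, g, n, p)
  "kbpbg" → prefix "k" already present; 4 new (b, p, b, g)
Total nodes = 5 + 1 + 4 + 4 = 14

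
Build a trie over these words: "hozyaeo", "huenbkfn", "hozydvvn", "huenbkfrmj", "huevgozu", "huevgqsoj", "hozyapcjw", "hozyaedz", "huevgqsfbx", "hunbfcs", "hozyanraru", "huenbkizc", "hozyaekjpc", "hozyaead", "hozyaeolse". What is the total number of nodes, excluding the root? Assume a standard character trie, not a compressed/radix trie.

Count nodes per top-level branch (shared prefixes stored once):
  'h'-branch (hozyaead, hozyaedz, hozyaekjpc, hozyaeo, hozyaeolse, hozyanraru, hozyapcjw, hozydvvn, huenbkfn, huenbkfrmj, huenbkizc, huevgozu, huevgqsfbx, huevgqsoj, hunbfcs): 61 nodes
Sum: 61

61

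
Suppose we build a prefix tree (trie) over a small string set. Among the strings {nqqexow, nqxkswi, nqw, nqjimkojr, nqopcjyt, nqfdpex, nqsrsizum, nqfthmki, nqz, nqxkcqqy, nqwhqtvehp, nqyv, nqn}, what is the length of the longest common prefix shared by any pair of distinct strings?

Equivalently: take the maximum, over all pairs, of their longest common prefix length.
e.g. "nqxkcqqy" and "nqxkswi" share the prefix "nqxk" of length 4; no pair shares a longer one.
Longest shared-prefix length: 4

4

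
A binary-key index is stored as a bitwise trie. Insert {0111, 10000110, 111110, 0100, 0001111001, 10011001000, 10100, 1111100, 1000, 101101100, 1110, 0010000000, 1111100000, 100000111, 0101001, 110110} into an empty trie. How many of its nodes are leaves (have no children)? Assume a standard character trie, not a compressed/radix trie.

Leaves are exactly the stored words that no other stored word extends.
Those words: "0001111001", "0010000000", "0100", "0101001", "0111", "100000111", "10000110", "10011001000", "10100", "101101100", "110110", "1110", "1111100000"
Leaf count: 13

13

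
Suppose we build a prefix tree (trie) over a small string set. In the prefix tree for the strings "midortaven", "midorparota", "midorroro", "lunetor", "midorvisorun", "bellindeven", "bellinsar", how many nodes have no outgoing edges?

A leaf is a node with no children — equivalently, the end of a word that is not a proper prefix of any other stored word.
Those words: "bellindeven", "bellinsar", "lunetor", "midorparota", "midorroro", "midortaven", "midorvisorun"
Leaf count: 7

7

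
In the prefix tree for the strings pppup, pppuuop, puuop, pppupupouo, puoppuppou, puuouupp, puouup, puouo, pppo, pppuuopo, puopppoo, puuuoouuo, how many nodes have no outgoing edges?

10

Leaves are exactly the stored words that no other stored word extends.
Those words: "pppo", "pppupupouo", "pppuuopo", "puopppoo", "puoppuppou", "puouo", "puouup", "puuop", "puuouupp", "puuuoouuo"
Leaf count: 10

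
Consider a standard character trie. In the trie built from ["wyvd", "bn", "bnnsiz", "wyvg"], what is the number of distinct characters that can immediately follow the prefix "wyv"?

Follow the path "wyv" to its node, then look at its outgoing edges.
Distinct next characters after "wyv": d, g.
That node has 2 child edges.

2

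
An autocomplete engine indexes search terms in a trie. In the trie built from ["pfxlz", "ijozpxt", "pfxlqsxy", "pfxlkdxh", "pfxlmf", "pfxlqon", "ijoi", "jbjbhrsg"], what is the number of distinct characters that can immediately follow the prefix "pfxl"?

Follow the path "pfxl" to its node, then look at its outgoing edges.
Characters that immediately follow "pfxl" among the stored strings: {k, m, q, z}.
That node has 4 child edges.

4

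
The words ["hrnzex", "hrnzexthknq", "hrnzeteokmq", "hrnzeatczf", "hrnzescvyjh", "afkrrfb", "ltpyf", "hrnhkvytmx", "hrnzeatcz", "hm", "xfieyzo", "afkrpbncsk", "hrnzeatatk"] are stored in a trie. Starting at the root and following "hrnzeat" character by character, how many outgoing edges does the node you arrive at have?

2

Walk "hrnzeat" from the root, arriving at one node.
Distinct next characters after "hrnzeat": a, c.
That node has 2 child edges.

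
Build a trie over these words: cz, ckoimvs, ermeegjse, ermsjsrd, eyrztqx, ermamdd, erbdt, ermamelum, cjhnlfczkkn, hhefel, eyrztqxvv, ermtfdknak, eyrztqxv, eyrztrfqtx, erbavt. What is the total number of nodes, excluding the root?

72

Count nodes per top-level branch (shared prefixes stored once):
  'c'-branch (cjhnlfczkkn, ckoimvs, cz): 18 nodes
  'e'-branch (erbavt, erbdt, ermamdd, ermamelum, ermeegjse, ermsjsrd, ermtfdknak, eyrztqx, eyrztqxv, eyrztqxvv, eyrztrfqtx): 48 nodes
  'h'-branch (hhefel): 6 nodes
Sum: 72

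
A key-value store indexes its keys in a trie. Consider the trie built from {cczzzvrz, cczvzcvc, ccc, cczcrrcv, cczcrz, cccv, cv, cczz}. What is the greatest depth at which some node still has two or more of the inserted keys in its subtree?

Look for the deepest trie node that still has at least two words in its subtree.
e.g. "cczcrrcv" and "cczcrz" share the prefix "cczcr" of length 5; no pair shares a longer one.
Longest shared-prefix length: 5

5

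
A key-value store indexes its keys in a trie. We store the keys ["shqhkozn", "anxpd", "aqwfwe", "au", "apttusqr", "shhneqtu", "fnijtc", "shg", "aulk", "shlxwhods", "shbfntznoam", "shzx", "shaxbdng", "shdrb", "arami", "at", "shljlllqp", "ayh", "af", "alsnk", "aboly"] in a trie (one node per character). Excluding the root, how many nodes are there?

Count nodes per top-level branch (shared prefixes stored once):
  'a'-branch (aboly, af, alsnk, anxpd, apttusqr, aqwfwe, arami, at, au, aulk, ayh): 36 nodes
  'f'-branch (fnijtc): 6 nodes
  's'-branch (shaxbdng, shbfntznoam, shdrb, shg, shhneqtu, shljlllqp, shlxwhods, shqhkozn, shzx): 48 nodes
Sum: 90

90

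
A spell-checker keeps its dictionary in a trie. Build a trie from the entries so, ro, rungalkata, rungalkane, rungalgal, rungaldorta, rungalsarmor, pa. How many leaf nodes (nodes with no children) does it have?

A leaf is a node with no children — equivalently, the end of a word that is not a proper prefix of any other stored word.
Those words: "pa", "ro", "rungaldorta", "rungalgal", "rungalkane", "rungalkata", "rungalsarmor", "so"
Leaf count: 8

8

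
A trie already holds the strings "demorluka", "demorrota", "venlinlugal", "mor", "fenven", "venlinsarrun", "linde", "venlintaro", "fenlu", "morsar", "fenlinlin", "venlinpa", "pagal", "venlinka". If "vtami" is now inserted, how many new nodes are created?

Walking "vtami" from the root, the first 1 characters ("v") follow existing edges; "t" is the first miss.
So 5 − 1 = 4 new nodes.

4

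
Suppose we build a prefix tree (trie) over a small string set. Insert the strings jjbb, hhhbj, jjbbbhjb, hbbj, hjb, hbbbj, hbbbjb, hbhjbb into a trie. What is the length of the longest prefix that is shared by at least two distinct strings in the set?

The deepest shared node is where two words last agree before diverging.
e.g. "hbbbj" and "hbbbjb" share the prefix "hbbbj" of length 5; no pair shares a longer one.
Longest shared-prefix length: 5

5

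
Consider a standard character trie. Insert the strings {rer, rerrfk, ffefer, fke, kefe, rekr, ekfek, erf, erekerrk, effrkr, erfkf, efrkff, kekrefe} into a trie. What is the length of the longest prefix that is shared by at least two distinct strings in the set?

3

Look for the deepest trie node that still has at least two words in its subtree.
"erf" and "erfkf" agree on "erf" (3 characters) before diverging; nothing deeper is shared.
Longest shared-prefix length: 3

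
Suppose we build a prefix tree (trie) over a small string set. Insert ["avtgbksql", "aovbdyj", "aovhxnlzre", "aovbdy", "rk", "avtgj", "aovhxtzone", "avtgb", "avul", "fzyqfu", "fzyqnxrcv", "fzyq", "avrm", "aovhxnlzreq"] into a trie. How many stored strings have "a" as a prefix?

10

Filter for entries beginning with "a":
Words under "a": aovbdy, aovbdyj, aovhxnlzre, aovhxnlzreq, aovhxtzone, avrm, avtgb, avtgbksql, avtgj, avul
Count: 10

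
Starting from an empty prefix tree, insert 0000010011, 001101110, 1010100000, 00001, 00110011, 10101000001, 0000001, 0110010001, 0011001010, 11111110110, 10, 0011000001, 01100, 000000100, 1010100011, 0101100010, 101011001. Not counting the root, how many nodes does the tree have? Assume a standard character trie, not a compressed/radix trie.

76

Insert word by word; a character creates a node only if that edge doesn't already exist:
  "0000010011" → 10 new (0, 0, 0, 0, 0, 1, 0, 0, 1, 1)
  "001101110" → prefix "00" already present; 7 new (1, 1, 0, 1, 1, 1, 0)
  "1010100000" → 10 new (1, 0, 1, 0, 1, 0, 0, 0, 0, 0)
  "00001" → prefix "0000" already present; 1 new (1)
  "00110011" → prefix "00110" already present; 3 new (0, 1, 1)
  "10101000001" → prefix "1010100000" already present; 1 new (1)
  "0000001" → prefix "00000" already present; 2 new (0, 1)
  "0110010001" → prefix "0" already present; 9 new (1, 1, 0, 0, 1, 0, 0, 0, 1)
  "0011001010" → prefix "0011001" already present; 3 new (0, 1, 0)
  "11111110110" → prefix "1" already present; 10 new (1, 1, 1, 1, 1, 1, 0, 1, 1, 0)
  "10" → prefix "10" already present; 0 new (none)
  "0011000001" → prefix "001100" already present; 4 new (0, 0, 0, 1)
  "01100" → prefix "01100" already present; 0 new (none)
  "000000100" → prefix "0000001" already present; 2 new (0, 0)
  "1010100011" → prefix "10101000" already present; 2 new (1, 1)
  "0101100010" → prefix "01" already present; 8 new (0, 1, 1, 0, 0, 0, 1, 0)
  "101011001" → prefix "10101" already present; 4 new (1, 0, 0, 1)
Total nodes = 10 + 7 + 10 + 1 + 3 + 1 + 2 + 9 + 3 + 10 + 0 + 4 + 0 + 2 + 2 + 8 + 4 = 76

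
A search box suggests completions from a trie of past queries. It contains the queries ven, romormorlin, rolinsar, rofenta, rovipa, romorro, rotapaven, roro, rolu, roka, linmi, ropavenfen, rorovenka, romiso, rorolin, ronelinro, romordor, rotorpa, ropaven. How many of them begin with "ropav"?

Walk to "ropav"; the words in its subtree are exactly those with that prefix.
Matches: "ropaven", "ropavenfen"
Count: 2

2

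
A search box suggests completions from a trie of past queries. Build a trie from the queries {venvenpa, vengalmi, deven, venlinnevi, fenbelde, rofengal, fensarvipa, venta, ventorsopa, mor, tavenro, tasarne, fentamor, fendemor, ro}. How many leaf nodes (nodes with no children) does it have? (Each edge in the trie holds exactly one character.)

14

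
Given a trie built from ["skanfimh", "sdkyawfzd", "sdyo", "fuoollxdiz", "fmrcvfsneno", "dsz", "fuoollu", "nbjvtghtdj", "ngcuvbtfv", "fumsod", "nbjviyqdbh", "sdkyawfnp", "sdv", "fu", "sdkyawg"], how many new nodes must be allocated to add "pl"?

2

Nothing in the trie begins with "p"; the whole of "pl" is new.
2 − 0 = 2 new nodes.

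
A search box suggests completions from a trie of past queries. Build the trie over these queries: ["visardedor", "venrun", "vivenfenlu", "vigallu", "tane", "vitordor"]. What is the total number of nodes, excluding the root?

Insert word by word; a character creates a node only if that edge doesn't already exist:
  "visardedor" → 10 new (v, i, s, a, r, d, e, d, o, r)
  "venrun" → prefix "v" already present; 5 new (e, n, r, u, n)
  "vivenfenlu" → prefix "vi" already present; 8 new (v, e, n, f, e, n, l, u)
  "vigallu" → prefix "vi" already present; 5 new (g, a, l, l, u)
  "tane" → 4 new (t, a, n, e)
  "vitordor" → prefix "vi" already present; 6 new (t, o, r, d, o, r)
Total nodes = 10 + 5 + 8 + 5 + 4 + 6 = 38

38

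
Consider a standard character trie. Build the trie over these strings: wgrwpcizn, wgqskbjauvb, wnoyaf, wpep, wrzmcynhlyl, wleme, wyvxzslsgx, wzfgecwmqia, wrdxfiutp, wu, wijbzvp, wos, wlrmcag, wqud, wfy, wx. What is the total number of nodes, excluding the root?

86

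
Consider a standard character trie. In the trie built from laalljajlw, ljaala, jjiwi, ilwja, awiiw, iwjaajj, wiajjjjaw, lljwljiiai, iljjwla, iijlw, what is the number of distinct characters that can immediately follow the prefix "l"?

Follow the path "l" to its node, then look at its outgoing edges.
Characters that immediately follow "l" among the stored strings: {a, j, l}.
That node has 3 child edges.

3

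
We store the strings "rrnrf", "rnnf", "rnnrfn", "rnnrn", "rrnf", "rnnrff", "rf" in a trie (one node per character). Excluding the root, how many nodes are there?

15

Trie structure (* marks end of a word):
(root)
└─ r
   ├─ f *
   ├─ n
   │  └─ n
   │     ├─ f *
   │     └─ r
   │        ├─ f
   │        │  ├─ f *
   │        │  └─ n *
   │        └─ n *
   └─ r
      └─ n
         ├─ f *
         └─ r
            └─ f *
Counting every labelled node above: 15.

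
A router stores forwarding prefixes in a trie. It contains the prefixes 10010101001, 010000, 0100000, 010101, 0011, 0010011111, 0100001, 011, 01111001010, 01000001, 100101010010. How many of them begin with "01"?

Traverse to the node for "01", then collect every word in that subtree.
Matches: "010000", "0100000", "01000001", "0100001", "010101", "011", "01111001010"
Count: 7

7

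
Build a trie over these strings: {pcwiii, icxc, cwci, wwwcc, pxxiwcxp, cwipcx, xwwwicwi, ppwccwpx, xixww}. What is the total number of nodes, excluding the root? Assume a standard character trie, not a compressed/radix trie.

49

Count nodes per top-level branch (shared prefixes stored once):
  'c'-branch (cwci, cwipcx): 8 nodes
  'i'-branch (icxc): 4 nodes
  'p'-branch (pcwiii, ppwccwpx, pxxiwcxp): 20 nodes
  'w'-branch (wwwcc): 5 nodes
  'x'-branch (xixww, xwwwicwi): 12 nodes
Sum: 49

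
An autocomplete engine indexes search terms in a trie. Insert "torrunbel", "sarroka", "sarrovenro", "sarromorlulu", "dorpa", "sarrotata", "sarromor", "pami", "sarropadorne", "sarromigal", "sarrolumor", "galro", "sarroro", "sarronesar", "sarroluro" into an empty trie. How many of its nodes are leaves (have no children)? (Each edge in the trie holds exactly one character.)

14

Leaves are exactly the stored words that no other stored word extends.
Those words: "dorpa", "galro", "pami", "sarroka", "sarrolumor", "sarroluro", "sarromigal", "sarromorlulu", "sarronesar", "sarropadorne", "sarroro", "sarrotata", "sarrovenro", "torrunbel"
Leaf count: 14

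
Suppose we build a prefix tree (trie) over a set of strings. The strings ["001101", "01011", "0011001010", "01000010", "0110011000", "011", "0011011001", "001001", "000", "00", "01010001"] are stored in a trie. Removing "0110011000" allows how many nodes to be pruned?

A node on "0110011000"'s path can go only if nothing else ends at it or branches off below it.
The suffix "0011000" (7 nodes) is used only by "0110011000"; "011" is itself a stored word, so pruning stops there.
Nodes removed: 7

7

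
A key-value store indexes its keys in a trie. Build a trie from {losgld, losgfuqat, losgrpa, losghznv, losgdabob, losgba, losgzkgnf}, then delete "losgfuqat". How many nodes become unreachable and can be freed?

5

Walk "losgfuqat" from the leaf back toward the root, removing each node that no remaining word uses.
The suffix "fuqat" (5 nodes) is used only by "losgfuqat"; the node for "losg" still has the child "l", so pruning stops there.
Nodes removed: 5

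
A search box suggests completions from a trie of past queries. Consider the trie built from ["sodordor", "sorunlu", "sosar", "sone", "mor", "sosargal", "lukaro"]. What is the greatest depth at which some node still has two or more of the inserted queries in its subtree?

5

Equivalently: take the maximum, over all pairs, of their longest common prefix length.
"sosar" and "sosargal" agree on "sosar" (5 characters) before diverging; nothing deeper is shared.
Longest shared-prefix length: 5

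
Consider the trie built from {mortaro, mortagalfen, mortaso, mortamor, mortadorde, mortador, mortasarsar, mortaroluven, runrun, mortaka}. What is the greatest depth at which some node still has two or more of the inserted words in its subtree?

8

The deepest shared node is where two words last agree before diverging.
e.g. "mortador" and "mortadorde" share the prefix "mortador" of length 8; no pair shares a longer one.
Longest shared-prefix length: 8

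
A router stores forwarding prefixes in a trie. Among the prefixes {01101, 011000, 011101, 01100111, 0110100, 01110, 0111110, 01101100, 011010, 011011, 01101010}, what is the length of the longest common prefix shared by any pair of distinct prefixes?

6

Equivalently: take the maximum, over all pairs, of their longest common prefix length.
e.g. "011010" and "0110100" share the prefix "011010" of length 6; no pair shares a longer one.
Longest shared-prefix length: 6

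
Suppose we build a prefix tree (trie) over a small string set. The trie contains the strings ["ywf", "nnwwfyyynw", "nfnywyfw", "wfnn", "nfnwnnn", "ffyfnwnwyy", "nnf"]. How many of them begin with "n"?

Traverse to the node for "n", then collect every word in that subtree.
Matches: "nfnwnnn", "nfnywyfw", "nnf", "nnwwfyyynw"
Count: 4

4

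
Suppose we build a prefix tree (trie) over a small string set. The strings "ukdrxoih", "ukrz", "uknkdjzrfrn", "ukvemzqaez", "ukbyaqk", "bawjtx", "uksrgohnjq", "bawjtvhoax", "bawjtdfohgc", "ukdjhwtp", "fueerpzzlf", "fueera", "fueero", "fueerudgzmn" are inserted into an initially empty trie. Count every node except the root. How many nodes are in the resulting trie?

80

Trace insertions, counting only characters that open a new branch:
  "ukdrxoih" → 8 new (u, k, d, r, x, o, i, h)
  "ukrz" → prefix "uk" already present; 2 new (r, z)
  "uknkdjzrfrn" → prefix "uk" already present; 9 new (n, k, d, j, z, r, f, r, n)
  "ukvemzqaez" → prefix "uk" already present; 8 new (v, e, m, z, q, a, e, z)
  "ukbyaqk" → prefix "uk" already present; 5 new (b, y, a, q, k)
  "bawjtx" → 6 new (b, a, w, j, t, x)
  "uksrgohnjq" → prefix "uk" already present; 8 new (s, r, g, o, h, n, j, q)
  "bawjtvhoax" → prefix "bawjt" already present; 5 new (v, h, o, a, x)
  "bawjtdfohgc" → prefix "bawjt" already present; 6 new (d, f, o, h, g, c)
  "ukdjhwtp" → prefix "ukd" already present; 5 new (j, h, w, t, p)
  "fueerpzzlf" → 10 new (f, u, e, e, r, p, z, z, l, f)
  "fueera" → prefix "fueer" already present; 1 new (a)
  "fueero" → prefix "fueer" already present; 1 new (o)
  "fueerudgzmn" → prefix "fueer" already present; 6 new (u, d, g, z, m, n)
Total nodes = 8 + 2 + 9 + 8 + 5 + 6 + 8 + 5 + 6 + 5 + 10 + 1 + 1 + 6 = 80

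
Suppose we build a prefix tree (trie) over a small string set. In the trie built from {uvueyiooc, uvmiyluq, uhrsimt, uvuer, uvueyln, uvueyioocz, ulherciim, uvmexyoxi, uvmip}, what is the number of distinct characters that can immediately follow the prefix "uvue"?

The children of the "uvue" node are the distinct next characters among strings starting with "uvue".
Characters that immediately follow "uvue" among the stored strings: {r, y}.
That node has 2 child edges.

2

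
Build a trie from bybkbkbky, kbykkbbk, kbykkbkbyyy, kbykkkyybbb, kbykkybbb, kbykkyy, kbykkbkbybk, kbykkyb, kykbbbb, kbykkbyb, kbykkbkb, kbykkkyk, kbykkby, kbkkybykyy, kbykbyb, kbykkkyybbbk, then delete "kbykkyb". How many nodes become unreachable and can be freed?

0

Walk "kbykkyb" from the leaf back toward the root, removing each node that no remaining word uses.
Every node on "kbykkyb" is still needed (e.g. by "kbykkybbb"), so nothing is freed.
Nodes removed: 0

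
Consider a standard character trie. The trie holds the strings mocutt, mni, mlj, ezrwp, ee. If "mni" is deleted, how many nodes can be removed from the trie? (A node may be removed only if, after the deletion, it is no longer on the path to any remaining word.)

A node on "mni"'s path can go only if nothing else ends at it or branches off below it.
The suffix "ni" (2 nodes) is used only by "mni"; the node for "m" still has the child "o", so pruning stops there.
Nodes removed: 2

2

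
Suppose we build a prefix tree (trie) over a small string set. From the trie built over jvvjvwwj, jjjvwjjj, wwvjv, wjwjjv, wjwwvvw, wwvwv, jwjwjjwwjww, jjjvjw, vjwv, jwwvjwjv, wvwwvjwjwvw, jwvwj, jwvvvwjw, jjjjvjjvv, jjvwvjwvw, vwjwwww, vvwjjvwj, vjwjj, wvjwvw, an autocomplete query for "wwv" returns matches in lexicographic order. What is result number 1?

wwvjv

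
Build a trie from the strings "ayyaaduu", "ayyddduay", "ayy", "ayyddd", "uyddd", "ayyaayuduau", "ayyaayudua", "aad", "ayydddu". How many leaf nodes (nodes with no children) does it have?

5

Leaves are exactly the stored words that no other stored word extends.
Those words: "aad", "ayyaaduu", "ayyaayuduau", "ayyddduay", "uyddd"
Leaf count: 5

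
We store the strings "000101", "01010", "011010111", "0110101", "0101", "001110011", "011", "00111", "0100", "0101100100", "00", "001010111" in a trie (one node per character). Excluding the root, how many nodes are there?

37

Count nodes per top-level branch (shared prefixes stored once):
  '0'-branch (00, 000101, 001010111, 00111, 001110011, 0100, 0101, 01010, 0101100100, 011, 0110101, 011010111): 37 nodes
Sum: 37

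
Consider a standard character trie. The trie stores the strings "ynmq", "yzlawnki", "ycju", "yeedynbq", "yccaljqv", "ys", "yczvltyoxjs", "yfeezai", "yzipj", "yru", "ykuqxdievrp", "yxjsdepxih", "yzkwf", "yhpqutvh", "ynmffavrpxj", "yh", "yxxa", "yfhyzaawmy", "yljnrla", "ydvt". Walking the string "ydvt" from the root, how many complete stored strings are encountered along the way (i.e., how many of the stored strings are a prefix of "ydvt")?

Check each prefix of "ydvt" against the stored set — each match is an end-marker on the path.
Prefixes of the query that are stored words: "ydvt"
Count: 1

1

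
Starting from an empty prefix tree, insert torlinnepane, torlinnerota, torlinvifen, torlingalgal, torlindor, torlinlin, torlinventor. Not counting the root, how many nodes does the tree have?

Insert word by word; a character creates a node only if that edge doesn't already exist:
  "torlinnepane" → 12 new (t, o, r, l, i, n, n, e, p, a, n, e)
  "torlinnerota" → prefix "torlinne" already present; 4 new (r, o, t, a)
  "torlinvifen" → prefix "torlin" already present; 5 new (v, i, f, e, n)
  "torlingalgal" → prefix "torlin" already present; 6 new (g, a, l, g, a, l)
  "torlindor" → prefix "torlin" already present; 3 new (d, o, r)
  "torlinlin" → prefix "torlin" already present; 3 new (l, i, n)
  "torlinventor" → prefix "torlinv" already present; 5 new (e, n, t, o, r)
Total nodes = 12 + 4 + 5 + 6 + 3 + 3 + 5 = 38

38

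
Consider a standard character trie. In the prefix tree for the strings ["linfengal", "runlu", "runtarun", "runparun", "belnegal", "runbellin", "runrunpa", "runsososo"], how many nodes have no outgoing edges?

8

Leaves are exactly the stored words that no other stored word extends.
Those words: "belnegal", "linfengal", "runbellin", "runlu", "runparun", "runrunpa", "runsososo", "runtarun"
Leaf count: 8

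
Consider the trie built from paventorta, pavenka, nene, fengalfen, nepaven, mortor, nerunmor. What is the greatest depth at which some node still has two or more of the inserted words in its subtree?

5

The deepest shared node is where two words last agree before diverging.
e.g. "pavenka" and "paventorta" share the prefix "paven" of length 5; no pair shares a longer one.
Longest shared-prefix length: 5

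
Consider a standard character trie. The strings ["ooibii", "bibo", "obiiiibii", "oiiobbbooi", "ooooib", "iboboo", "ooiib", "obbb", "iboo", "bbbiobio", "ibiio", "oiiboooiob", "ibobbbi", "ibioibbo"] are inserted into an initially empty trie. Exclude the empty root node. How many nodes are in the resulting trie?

Count nodes per top-level branch (shared prefixes stored once):
  'b'-branch (bbbiobio, bibo): 11 nodes
  'i'-branch (ibiio, ibioibbo, ibobbbi, iboboo, iboo): 18 nodes
  'o'-branch (obbb, obiiiibii, oiiboooiob, oiiobbbooi, ooibii, ooiib, ooooib): 38 nodes
Sum: 67

67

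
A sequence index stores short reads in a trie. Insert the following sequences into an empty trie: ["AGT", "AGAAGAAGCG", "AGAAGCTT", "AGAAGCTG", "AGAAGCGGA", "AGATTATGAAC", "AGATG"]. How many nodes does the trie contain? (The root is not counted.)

Trace insertions, counting only characters that open a new branch:
  "AGT" → 3 new (A, G, T)
  "AGAAGAAGCG" → prefix "AG" already present; 8 new (A, A, G, A, A, G, C, G)
  "AGAAGCTT" → prefix "AGAAG" already present; 3 new (C, T, T)
  "AGAAGCTG" → prefix "AGAAGCT" already present; 1 new (G)
  "AGAAGCGGA" → prefix "AGAAGC" already present; 3 new (G, G, A)
  "AGATTATGAAC" → prefix "AGA" already present; 8 new (T, T, A, T, G, A, A, C)
  "AGATG" → prefix "AGAT" already present; 1 new (G)
Total nodes = 3 + 8 + 3 + 1 + 3 + 8 + 1 = 27

27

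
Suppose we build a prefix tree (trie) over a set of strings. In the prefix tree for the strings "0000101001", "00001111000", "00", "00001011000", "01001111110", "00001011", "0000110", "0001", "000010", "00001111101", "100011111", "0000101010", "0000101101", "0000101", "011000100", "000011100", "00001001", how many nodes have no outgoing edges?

Leaves are exactly the stored words that no other stored word extends.
Those words: "00001001", "0000101001", "0000101010", "00001011000", "0000101101", "0000110", "000011100", "00001111000", "00001111101", "0001", "01001111110", "011000100", "100011111"
Leaf count: 13

13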